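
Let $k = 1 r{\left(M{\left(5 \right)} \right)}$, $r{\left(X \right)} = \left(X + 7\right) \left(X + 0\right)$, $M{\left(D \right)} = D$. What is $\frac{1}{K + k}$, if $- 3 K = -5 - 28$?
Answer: $\frac{1}{71} \approx 0.014085$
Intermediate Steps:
$r{\left(X \right)} = X \left(7 + X\right)$ ($r{\left(X \right)} = \left(7 + X\right) X = X \left(7 + X\right)$)
$K = 11$ ($K = - \frac{-5 - 28}{3} = \left(- \frac{1}{3}\right) \left(-33\right) = 11$)
$k = 60$ ($k = 1 \cdot 5 \left(7 + 5\right) = 1 \cdot 5 \cdot 12 = 1 \cdot 60 = 60$)
$\frac{1}{K + k} = \frac{1}{11 + 60} = \frac{1}{71}$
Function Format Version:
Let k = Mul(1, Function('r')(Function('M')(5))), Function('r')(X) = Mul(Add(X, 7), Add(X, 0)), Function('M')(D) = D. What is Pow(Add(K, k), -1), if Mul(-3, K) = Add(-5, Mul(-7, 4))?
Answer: Rational(1, 71) ≈ 0.014085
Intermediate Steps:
Function('r')(X) = Mul(X, Add(7, X)) (Function('r')(X) = Mul(Add(7, X), X) = Mul(X, Add(7, X)))
K = 11 (K = Mul(Rational(-1, 3), Add(-5, Mul(-7, 4))) = Mul(Rational(-1, 3), Add(-5, -28)) = Mul(Rational(-1, 3), -33) = 11)
k = 60 (k = Mul(1, Mul(5, Add(7, 5))) = Mul(1, Mul(5, 12)) = Mul(1, 60) = 60)
Pow(Add(K, k), -1) = Pow(Add(11, 60), -1) = Pow(71, -1) = Rational(1, 71)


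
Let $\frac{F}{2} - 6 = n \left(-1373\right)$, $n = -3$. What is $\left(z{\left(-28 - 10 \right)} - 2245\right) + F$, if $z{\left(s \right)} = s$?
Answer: $5967$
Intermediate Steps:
$F = 8250$ ($F = 12 + 2 \left(\left(-3\right) \left(-1373\right)\right) = 12 + 2 \cdot 4119 = 12 + 8238 = 8250$)
$\left(z{\left(-28 - 10 \right)} - 2245\right) + F = \left(\left(-28 - 10\right) - 2245\right) + 8250 = \left(-38 - 2245\right) + 8250 = -2283 + 8250 = 5967$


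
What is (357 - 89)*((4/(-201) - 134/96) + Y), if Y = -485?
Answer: -1564313/12 ≈ -1.3036e+5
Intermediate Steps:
(357 - 89)*((4/(-201) - 134/96) + Y) = (357 - 89)*((4/(-201) - 134/96) - 485) = 268*((4*(-1/201) - 134*1/96) - 485) = 268*((-4/201 - 67/48) - 485) = 268*(-4553/3216 - 485) = 268*(-1564313/3216) = -1564313/12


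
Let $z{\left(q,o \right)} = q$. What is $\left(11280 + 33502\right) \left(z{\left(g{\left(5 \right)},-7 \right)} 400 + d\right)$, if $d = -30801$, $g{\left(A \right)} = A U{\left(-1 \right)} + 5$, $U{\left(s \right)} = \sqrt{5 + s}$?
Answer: $-1110638382$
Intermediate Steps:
$g{\left(A \right)} = 5 + 2 A$ ($g{\left(A \right)} = A \sqrt{5 - 1} + 5 = A \sqrt{4} + 5 = A 2 + 5 = 2 A + 5 = 5 + 2 A$)
$\left(11280 + 33502\right) \left(z{\left(g{\left(5 \right)},-7 \right)} 400 + d\right) = \left(11280 + 33502\right) \left(\left(5 + 2 \cdot 5\right) 400 - 30801\right) = 44782 \left(\left(5 + 10\right) 400 - 30801\right) = 44782 \left(15 \cdot 400 - 30801\right) = 44782 \left(6000 - 30801\right) = 44782 \left(-24801\right) = -1110638382$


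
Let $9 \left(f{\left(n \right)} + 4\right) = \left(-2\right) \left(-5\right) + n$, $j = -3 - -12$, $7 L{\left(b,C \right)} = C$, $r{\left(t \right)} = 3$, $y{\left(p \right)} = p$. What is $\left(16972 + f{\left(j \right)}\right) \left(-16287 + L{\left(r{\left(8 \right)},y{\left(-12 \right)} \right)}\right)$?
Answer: $- \frac{1934949039}{7} \approx -2.7642 \cdot 10^{8}$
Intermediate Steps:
$L{\left(b,C \right)} = \frac{C}{7}$
$j = 9$ ($j = -3 + 12 = 9$)
$f{\left(n \right)} = - \frac{26}{9} + \frac{n}{9}$ ($f{\left(n \right)} = -4 + \frac{\left(-2\right) \left(-5\right) + n}{9} = -4 + \frac{10 + n}{9} = -4 + \left(\frac{10}{9} + \frac{n}{9}\right) = - \frac{26}{9} + \frac{n}{9}$)
$\left(16972 + f{\left(j \right)}\right) \left(-16287 + L{\left(r{\left(8 \right)},y{\left(-12 \right)} \right)}\right) = \left(16972 + \left(- \frac{26}{9} + \frac{1}{9} \cdot 9\right)\right) \left(-16287 + \frac{1}{7} \left(-12\right)\right) = \left(16972 + \left(- \frac{26}{9} + 1\right)\right) \left(-16287 - \frac{12}{7}\right) = \left(16972 - \frac{17}{9}\right) \left(- \frac{114021}{7}\right) = \frac{152731}{9} \left(- \frac{114021}{7}\right) = - \frac{1934949039}{7}$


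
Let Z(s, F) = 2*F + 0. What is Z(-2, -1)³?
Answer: -8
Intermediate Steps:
Z(s, F) = 2*F
Z(-2, -1)³ = (2*(-1))³ = (-2)³ = -8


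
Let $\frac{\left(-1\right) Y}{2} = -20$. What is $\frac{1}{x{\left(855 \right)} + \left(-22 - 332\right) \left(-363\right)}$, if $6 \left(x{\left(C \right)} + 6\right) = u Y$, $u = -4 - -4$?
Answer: $\frac{1}{128496} \approx 7.7823 \cdot 10^{-6}$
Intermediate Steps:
$u = 0$ ($u = -4 + 4 = 0$)
$Y = 40$ ($Y = \left(-2\right) \left(-20\right) = 40$)
$x{\left(C \right)} = -6$ ($x{\left(C \right)} = -6 + \frac{0 \cdot 40}{6} = -6 + \frac{1}{6} \cdot 0 = -6 + 0 = -6$)
$\frac{1}{x{\left(855 \right)} + \left(-22 - 332\right) \left(-363\right)} = \frac{1}{-6 + \left(-22 - 332\right) \left(-363\right)} = \frac{1}{-6 - -128502} = \frac{1}{-6 + 128502} = \frac{1}{128496}$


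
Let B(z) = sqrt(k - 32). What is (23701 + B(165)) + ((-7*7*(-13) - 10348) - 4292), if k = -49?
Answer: 9698 + 9*I ≈ 9698.0 + 9.0*I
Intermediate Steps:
B(z) = 9*I (B(z) = sqrt(-49 - 32) = sqrt(-81) = 9*I)
(23701 + B(165)) + ((-7*7*(-13) - 10348) - 4292) = (23701 + 9*I) + ((-7*7*(-13) - 10348) - 4292) = (23701 + 9*I) + ((-49*(-13) - 10348) - 4292) = (23701 + 9*I) + ((637 - 10348) - 4292) = (23701 + 9*I) + (-9711 - 4292) = (23701 + 9*I) - 14003 = 9698 + 9*I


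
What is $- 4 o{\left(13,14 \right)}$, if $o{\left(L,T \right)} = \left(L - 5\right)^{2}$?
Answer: $-256$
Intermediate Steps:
$o{\left(L,T \right)} = \left(-5 + L\right)^{2}$
$- 4 o{\left(13,14 \right)} = - 4 \left(-5 + 13\right)^{2} = - 4 \cdot 8^{2} = \left(-4\right) 64 = -256$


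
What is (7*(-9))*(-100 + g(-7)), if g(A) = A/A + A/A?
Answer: 6174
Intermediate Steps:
g(A) = 2 (g(A) = 1 + 1 = 2)
(7*(-9))*(-100 + g(-7)) = (7*(-9))*(-100 + 2) = -63*(-98) = 6174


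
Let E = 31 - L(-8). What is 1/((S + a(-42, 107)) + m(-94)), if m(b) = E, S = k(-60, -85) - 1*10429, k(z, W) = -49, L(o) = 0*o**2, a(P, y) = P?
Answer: -1/10489 ≈ -9.5338e-5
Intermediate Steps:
L(o) = 0
S = -10478 (S = -49 - 1*10429 = -49 - 10429 = -10478)
E = 31 (E = 31 - 1*0 = 31 + 0 = 31)
m(b) = 31
1/((S + a(-42, 107)) + m(-94)) = 1/((-10478 - 42) + 31) = 1/(-10520 + 31) = 1/(-10489) = -1/10489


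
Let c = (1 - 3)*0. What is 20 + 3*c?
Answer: 20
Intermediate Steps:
c = 0 (c = -2*0 = 0)
20 + 3*c = 20 + 3*0 = 20 + 0 = 20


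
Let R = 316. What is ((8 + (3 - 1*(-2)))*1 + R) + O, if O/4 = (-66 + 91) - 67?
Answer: 161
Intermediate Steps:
O = -168 (O = 4*((-66 + 91) - 67) = 4*(25 - 67) = 4*(-42) = -168)
((8 + (3 - 1*(-2)))*1 + R) + O = ((8 + (3 - 1*(-2)))*1 + 316) - 168 = ((8 + (3 + 2))*1 + 316) - 168 = ((8 + 5)*1 + 316) - 168 = (13*1 + 316) - 168 = (13 + 316) - 168 = 329 - 168 = 161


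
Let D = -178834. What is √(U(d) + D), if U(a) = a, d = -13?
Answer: I*√178847 ≈ 422.9*I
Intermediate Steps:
√(U(d) + D) = √(-13 - 178834) = √(-178847) = I*√178847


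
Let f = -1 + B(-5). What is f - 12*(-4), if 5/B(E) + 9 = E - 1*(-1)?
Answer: 606/13 ≈ 46.615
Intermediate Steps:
B(E) = 5/(-8 + E) (B(E) = 5/(-9 + (E - 1*(-1))) = 5/(-9 + (E + 1)) = 5/(-9 + (1 + E)) = 5/(-8 + E))
f = -18/13 (f = -1 + 5/(-8 - 5) = -1 + 5/(-13) = -1 + 5*(-1/13) = -1 - 5/13 = -18/13 ≈ -1.3846)
f - 12*(-4) = -18/13 - 12*(-4) = -18/13 + 48 = 606/13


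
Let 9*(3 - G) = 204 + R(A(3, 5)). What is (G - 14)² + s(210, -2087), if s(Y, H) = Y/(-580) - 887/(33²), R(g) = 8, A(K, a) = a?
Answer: 678119143/568458 ≈ 1192.9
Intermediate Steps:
s(Y, H) = -887/1089 - Y/580 (s(Y, H) = Y*(-1/580) - 887/1089 = -Y/580 - 887*1/1089 = -Y/580 - 887/1089 = -887/1089 - Y/580)
G = -185/9 (G = 3 - (204 + 8)/9 = 3 - ⅑*212 = 3 - 212/9 = -185/9 ≈ -20.556)
(G - 14)² + s(210, -2087) = (-185/9 - 14)² + (-887/1089 - 1/580*210) = (-311/9)² + (-887/1089 - 21/58) = 96721/81 - 74315/63162 = 678119143/568458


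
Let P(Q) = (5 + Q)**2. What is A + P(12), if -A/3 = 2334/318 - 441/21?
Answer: 17489/53 ≈ 329.98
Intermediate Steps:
A = 2172/53 (A = -3*(2334/318 - 441/21) = -3*(2334*(1/318) - 441*1/21) = -3*(389/53 - 21) = -3*(-724/53) = 2172/53 ≈ 40.981)
A + P(12) = 2172/53 + (5 + 12)**2 = 2172/53 + 17**2 = 2172/53 + 289 = 17489/53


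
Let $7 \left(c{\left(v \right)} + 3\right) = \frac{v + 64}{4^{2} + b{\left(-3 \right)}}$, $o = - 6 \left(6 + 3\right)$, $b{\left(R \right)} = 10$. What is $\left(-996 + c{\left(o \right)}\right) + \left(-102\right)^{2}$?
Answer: $\frac{855860}{91} \approx 9405.1$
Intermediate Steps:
$o = -54$ ($o = \left(-6\right) 9 = -54$)
$c{\left(v \right)} = - \frac{241}{91} + \frac{v}{182}$ ($c{\left(v \right)} = -3 + \frac{\left(v + 64\right) \frac{1}{4^{2} + 10}}{7} = -3 + \frac{\left(64 + v\right) \frac{1}{16 + 10}}{7} = -3 + \frac{\left(64 + v\right) \frac{1}{26}}{7} = -3 + \frac{\frac{32}{13} + \frac{v}{26}}{7} = -3 + \left(\frac{32}{91} + \frac{v}{182}\right) = - \frac{241}{91} + \frac{v}{182}$)
$\left(-996 + c{\left(o \right)}\right) + \left(-102\right)^{2} = \left(-996 + \left(- \frac{241}{91} + \frac{1}{182} \left(-54\right)\right)\right) + \left(-102\right)^{2} = \left(-996 - \frac{268}{91}\right) + 10404 = - \frac{90904}{91} + 10404 = \frac{855860}{91}$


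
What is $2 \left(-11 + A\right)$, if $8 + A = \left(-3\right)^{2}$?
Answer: $-20$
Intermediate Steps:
$A = 1$ ($A = -8 + \left(-3\right)^{2} = -8 + 9 = 1$)
$2 \left(-11 + A\right) = 2 \left(-11 + 1\right) = 2 \left(-10\right) = -20$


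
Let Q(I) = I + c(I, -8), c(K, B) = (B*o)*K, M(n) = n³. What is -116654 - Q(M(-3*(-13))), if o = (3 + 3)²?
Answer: 16907899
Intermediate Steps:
o = 36 (o = 6² = 36)
c(K, B) = 36*B*K (c(K, B) = (B*36)*K = (36*B)*K = 36*B*K)
Q(I) = -287*I (Q(I) = I + 36*(-8)*I = I - 288*I = -287*I)
-116654 - Q(M(-3*(-13))) = -116654 - (-287)*(-3*(-13))³ = -116654 - (-287)*39³ = -116654 - (-287)*59319 = -116654 - 1*(-17024553) = -116654 + 17024553 = 16907899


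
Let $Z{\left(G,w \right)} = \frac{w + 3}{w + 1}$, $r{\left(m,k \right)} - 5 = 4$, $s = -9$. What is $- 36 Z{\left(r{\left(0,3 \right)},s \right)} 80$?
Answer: $-2160$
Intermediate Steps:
$r{\left(m,k \right)} = 9$ ($r{\left(m,k \right)} = 5 + 4 = 9$)
$Z{\left(G,w \right)} = \frac{3 + w}{1 + w}$
$- 36 Z{\left(r{\left(0,3 \right)},s \right)} 80 = - 36 \frac{3 - 9}{1 - 9} \cdot 80 = - 36 \frac{1}{-8} \left(-6\right) 80 = - 36 \left(\left(- \frac{1}{8}\right) \left(-6\right)\right) 80 = \left(-36\right) \frac{3}{4} \cdot 80 = \left(-27\right) 80 = -2160$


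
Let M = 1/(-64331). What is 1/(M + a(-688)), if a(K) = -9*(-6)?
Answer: 64331/3473873 ≈ 0.018519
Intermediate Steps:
a(K) = 54
M = -1/64331 ≈ -1.5545e-5
1/(M + a(-688)) = 1/(-1/64331 + 54) = 1/(3473873/64331) = 64331/3473873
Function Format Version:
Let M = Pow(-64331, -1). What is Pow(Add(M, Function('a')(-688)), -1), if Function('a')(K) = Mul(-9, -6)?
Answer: Rational(64331, 3473873) ≈ 0.018519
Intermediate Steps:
Function('a')(K) = 54
M = Rational(-1, 64331) ≈ -1.5545e-5
Pow(Add(M, Function('a')(-688)), -1) = Pow(Add(Rational(-1, 64331), 54), -1) = Pow(Rational(3473873, 64331), -1) = Rational(64331, 3473873)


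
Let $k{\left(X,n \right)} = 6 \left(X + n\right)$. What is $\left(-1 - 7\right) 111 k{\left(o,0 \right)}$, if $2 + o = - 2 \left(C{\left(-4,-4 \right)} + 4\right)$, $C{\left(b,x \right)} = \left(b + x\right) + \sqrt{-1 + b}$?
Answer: $-31968 + 10656 i \sqrt{5} \approx -31968.0 + 23828.0 i$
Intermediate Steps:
$C{\left(b,x \right)} = b + x + \sqrt{-1 + b}$
$o = 6 - 2 i \sqrt{5}$ ($o = -2 - 2 \left(\left(-4 - 4 + \sqrt{-1 - 4}\right) + 4\right) = -2 - 2 \left(\left(-4 - 4 + \sqrt{-5}\right) + 4\right) = -2 - 2 \left(\left(-4 - 4 + i \sqrt{5}\right) + 4\right) = -2 - 2 \left(\left(-8 + i \sqrt{5}\right) + 4\right) = -2 - 2 \left(-4 + i \sqrt{5}\right) = -2 + \left(8 - 2 i \sqrt{5}\right) = 6 - 2 i \sqrt{5} \approx 6.0 - 4.4721 i$)
$k{\left(X,n \right)} = 6 X + 6 n$
$\left(-1 - 7\right) 111 k{\left(o,0 \right)} = \left(-1 - 7\right) 111 \left(6 \left(6 - 2 i \sqrt{5}\right) + 6 \cdot 0\right) = \left(-8\right) 111 \left(\left(36 - 12 i \sqrt{5}\right) + 0\right) = - 888 \left(36 - 12 i \sqrt{5}\right) = -31968 + 10656 i \sqrt{5}$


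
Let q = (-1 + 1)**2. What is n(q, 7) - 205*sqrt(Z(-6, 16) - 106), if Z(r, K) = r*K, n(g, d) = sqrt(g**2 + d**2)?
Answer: 7 - 205*I*sqrt(202) ≈ 7.0 - 2913.6*I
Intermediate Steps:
q = 0 (q = 0**2 = 0)
n(g, d) = sqrt(d**2 + g**2)
Z(r, K) = K*r
n(q, 7) - 205*sqrt(Z(-6, 16) - 106) = sqrt(7**2 + 0**2) - 205*sqrt(16*(-6) - 106) = sqrt(49 + 0) - 205*sqrt(-96 - 106) = sqrt(49) - 205*I*sqrt(202) = 7 - 205*I*sqrt(202)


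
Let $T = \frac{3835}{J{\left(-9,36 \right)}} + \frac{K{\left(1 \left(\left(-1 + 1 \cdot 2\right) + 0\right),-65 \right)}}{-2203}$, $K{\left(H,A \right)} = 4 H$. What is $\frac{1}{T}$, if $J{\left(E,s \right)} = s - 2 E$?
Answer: $\frac{118962}{8448289} \approx 0.014081$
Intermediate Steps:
$T = \frac{8448289}{118962}$ ($T = \frac{3835}{36 - -18} + \frac{4 \cdot 1 \left(\left(-1 + 1 \cdot 2\right) + 0\right)}{-2203} = \frac{3835}{36 + 18} + 4 \cdot 1 \left(\left(-1 + 2\right) + 0\right) \left(- \frac{1}{2203}\right) = \frac{3835}{54} + 4 \cdot 1 \left(1 + 0\right) \left(- \frac{1}{2203}\right) = 3835 \cdot \frac{1}{54} + 4 \cdot 1 \cdot 1 \left(- \frac{1}{2203}\right) = \frac{3835}{54} + 4 \cdot 1 \left(- \frac{1}{2203}\right) = \frac{3835}{54} + 4 \left(- \frac{1}{2203}\right) = \frac{3835}{54} - \frac{4}{2203} = \frac{8448289}{118962} \approx 71.017$)
$\frac{1}{T} = \frac{1}{\frac{8448289}{118962}} = \frac{118962}{8448289}$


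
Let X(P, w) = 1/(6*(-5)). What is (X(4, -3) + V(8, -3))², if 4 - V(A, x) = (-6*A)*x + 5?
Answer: 18931201/900 ≈ 21035.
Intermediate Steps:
X(P, w) = -1/30 (X(P, w) = 1/(-30) = -1/30)
V(A, x) = -1 + 6*A*x (V(A, x) = 4 - ((-6*A)*x + 5) = 4 - (-6*A*x + 5) = 4 - (5 - 6*A*x) = 4 + (-5 + 6*A*x) = -1 + 6*A*x)
(X(4, -3) + V(8, -3))² = (-1/30 + (-1 + 6*8*(-3)))² = (-1/30 + (-1 - 144))² = (-1/30 - 145)² = (-4351/30)² = 18931201/900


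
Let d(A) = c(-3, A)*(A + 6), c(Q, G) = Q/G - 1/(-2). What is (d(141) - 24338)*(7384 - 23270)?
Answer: 385515533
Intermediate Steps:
c(Q, G) = ½ + Q/G (c(Q, G) = Q/G - 1*(-½) = Q/G + ½ = ½ + Q/G)
d(A) = (-3 + A/2)*(6 + A)/A (d(A) = ((-3 + A/2)/A)*(A + 6) = ((-3 + A/2)/A)*(6 + A) = (-3 + A/2)*(6 + A)/A)
(d(141) - 24338)*(7384 - 23270) = (((½)*141 - 18/141) - 24338)*(7384 - 23270) = ((141/2 - 18*1/141) - 24338)*(-15886) = ((141/2 - 6/47) - 24338)*(-15886) = (6615/94 - 24338)*(-15886) = -2281157/94*(-15886) = 385515533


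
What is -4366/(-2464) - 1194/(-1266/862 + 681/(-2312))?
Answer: 69983515717/103077744 ≈ 678.94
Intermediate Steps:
-4366/(-2464) - 1194/(-1266/862 + 681/(-2312)) = -4366*(-1/2464) - 1194/(-1266*1/862 + 681*(-1/2312)) = 2183/1232 - 1194/(-633/431 - 681/2312) = 2183/1232 - 1194/(-1757007/996472) = 2183/1232 - 1194*(-996472/1757007) = 2183/1232 + 396595856/585669 = 69983515717/103077744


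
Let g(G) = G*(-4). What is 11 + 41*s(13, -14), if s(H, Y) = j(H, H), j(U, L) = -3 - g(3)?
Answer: 380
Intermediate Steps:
g(G) = -4*G
j(U, L) = 9 (j(U, L) = -3 - (-4)*3 = -3 - 1*(-12) = -3 + 12 = 9)
s(H, Y) = 9
11 + 41*s(13, -14) = 11 + 41*9 = 11 + 369 = 380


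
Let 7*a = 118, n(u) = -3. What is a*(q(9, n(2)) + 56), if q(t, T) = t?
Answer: 7670/7 ≈ 1095.7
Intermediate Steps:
a = 118/7 (a = (⅐)*118 = 118/7 ≈ 16.857)
a*(q(9, n(2)) + 56) = 118*(9 + 56)/7 = (118/7)*65 = 7670/7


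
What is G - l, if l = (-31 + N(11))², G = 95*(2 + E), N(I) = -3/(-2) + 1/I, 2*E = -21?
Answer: -809439/484 ≈ -1672.4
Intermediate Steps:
E = -21/2 (E = (½)*(-21) = -21/2 ≈ -10.500)
N(I) = 3/2 + 1/I (N(I) = -3*(-½) + 1/I = 3/2 + 1/I)
G = -1615/2 (G = 95*(2 - 21/2) = 95*(-17/2) = -1615/2 ≈ -807.50)
l = 418609/484 (l = (-31 + (3/2 + 1/11))² = (-31 + 35/22)² = (-647/22)² = 418609/484 ≈ 864.89)
G - l = -1615/2 - 1*418609/484 = -1615/2 - 418609/484 = -809439/484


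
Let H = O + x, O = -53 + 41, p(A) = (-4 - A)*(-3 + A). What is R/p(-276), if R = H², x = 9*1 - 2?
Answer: -25/75888 ≈ -0.00032943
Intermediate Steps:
O = -12
x = 7 (x = 9 - 2 = 7)
H = -5 (H = -12 + 7 = -5)
R = 25 (R = (-5)² = 25)
R/p(-276) = 25/(12 - 1*(-276) - 1*(-276)²) = 25/(12 + 276 - 1*76176) = 25/(12 + 276 - 76176) = 25/(-75888) = 25*(-1/75888) = -25/75888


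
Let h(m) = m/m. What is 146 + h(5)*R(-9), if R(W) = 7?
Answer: 153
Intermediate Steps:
h(m) = 1
146 + h(5)*R(-9) = 146 + 1*7 = 146 + 7 = 153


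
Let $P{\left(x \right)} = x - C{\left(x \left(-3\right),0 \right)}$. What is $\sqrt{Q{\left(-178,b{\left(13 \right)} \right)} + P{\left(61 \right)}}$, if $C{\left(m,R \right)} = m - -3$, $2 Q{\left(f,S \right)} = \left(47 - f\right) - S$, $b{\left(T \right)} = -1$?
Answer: $\sqrt{354} \approx 18.815$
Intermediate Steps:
$Q{\left(f,S \right)} = \frac{47}{2} - \frac{S}{2} - \frac{f}{2}$ ($Q{\left(f,S \right)} = \frac{\left(47 - f\right) - S}{2} = \frac{47 - S - f}{2} = \frac{47}{2} - \frac{S}{2} - \frac{f}{2}$)
$C{\left(m,R \right)} = 3 + m$ ($C{\left(m,R \right)} = m + 3 = 3 + m$)
$P{\left(x \right)} = -3 + 4 x$ ($P{\left(x \right)} = x - \left(3 + x \left(-3\right)\right) = x - \left(3 - 3 x\right) = x + \left(-3 + 3 x\right) = -3 + 4 x$)
$\sqrt{Q{\left(-178,b{\left(13 \right)} \right)} + P{\left(61 \right)}} = \sqrt{\left(\frac{47}{2} - - \frac{1}{2} - -89\right) + \left(-3 + 4 \cdot 61\right)} = \sqrt{\left(\frac{47}{2} + \frac{1}{2} + 89\right) + \left(-3 + 244\right)} = \sqrt{113 + 241} = \sqrt{354}$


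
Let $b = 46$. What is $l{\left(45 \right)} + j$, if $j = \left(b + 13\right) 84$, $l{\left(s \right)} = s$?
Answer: $5001$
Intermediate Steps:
$j = 4956$ ($j = \left(46 + 13\right) 84 = 59 \cdot 84 = 4956$)
$l{\left(45 \right)} + j = 45 + 4956 = 5001$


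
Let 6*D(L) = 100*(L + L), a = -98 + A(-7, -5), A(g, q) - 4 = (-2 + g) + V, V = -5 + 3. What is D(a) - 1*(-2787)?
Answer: -713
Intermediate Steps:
V = -2
A(g, q) = g (A(g, q) = 4 + ((-2 + g) - 2) = 4 + (-4 + g) = g)
a = -105 (a = -98 - 7 = -105)
D(L) = 100*L/3 (D(L) = (100*(L + L))/6 = (100*(2*L))/6 = (200*L)/6 = 100*L/3)
D(a) - 1*(-2787) = (100/3)*(-105) - 1*(-2787) = -3500 + 2787 = -713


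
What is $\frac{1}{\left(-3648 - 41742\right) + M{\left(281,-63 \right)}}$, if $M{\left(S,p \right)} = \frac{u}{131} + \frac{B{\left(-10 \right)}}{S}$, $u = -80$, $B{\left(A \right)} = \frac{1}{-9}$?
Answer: $- \frac{331299}{15037864061} \approx -2.2031 \cdot 10^{-5}$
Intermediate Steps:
$B{\left(A \right)} = - \frac{1}{9}$
$M{\left(S,p \right)} = - \frac{80}{131} - \frac{1}{9 S}$
$\frac{1}{\left(-3648 - 41742\right) + M{\left(281,-63 \right)}} = \frac{1}{\left(-3648 - 41742\right) + \frac{-131 - 202320}{1179 \cdot 281}} = \frac{1}{-45390 + \frac{1}{1179} \cdot \frac{1}{281} \left(-131 - 202320\right)} = \frac{1}{-45390 + \frac{1}{1179} \cdot \frac{1}{281} \left(-202451\right)} = \frac{1}{-45390 - \frac{202451}{331299}} = \frac{1}{- \frac{15037864061}{331299}} = - \frac{331299}{15037864061}$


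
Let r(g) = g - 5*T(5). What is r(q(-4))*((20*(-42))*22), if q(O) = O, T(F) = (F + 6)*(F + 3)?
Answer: 8205120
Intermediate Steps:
T(F) = (3 + F)*(6 + F) (T(F) = (6 + F)*(3 + F) = (3 + F)*(6 + F))
r(g) = -440 + g (r(g) = g - 5*(18 + 5² + 9*5) = g - 5*(18 + 25 + 45) = g - 5*88 = g - 440 = -440 + g)
r(q(-4))*((20*(-42))*22) = (-440 - 4)*((20*(-42))*22) = -(-372960)*22 = -444*(-18480) = 8205120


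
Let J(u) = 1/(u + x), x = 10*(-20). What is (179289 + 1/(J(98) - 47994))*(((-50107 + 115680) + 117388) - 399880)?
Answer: -190387506593959161/4895389 ≈ -3.8891e+10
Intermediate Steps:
x = -200
J(u) = 1/(-200 + u) (J(u) = 1/(u - 200) = 1/(-200 + u))
(179289 + 1/(J(98) - 47994))*(((-50107 + 115680) + 117388) - 399880) = (179289 + 1/(1/(-200 + 98) - 47994))*(((-50107 + 115680) + 117388) - 399880) = (179289 + 1/(1/(-102) - 47994))*((65573 + 117388) - 399880) = (179289 + 1/(-1/102 - 47994))*(182961 - 399880) = (179289 + 1/(-4895389/102))*(-216919) = (179289 - 102/4895389)*(-216919) = (877689398319/4895389)*(-216919) = -190387506593959161/4895389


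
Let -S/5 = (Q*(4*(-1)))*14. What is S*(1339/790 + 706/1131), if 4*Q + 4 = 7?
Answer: 14505043/29783 ≈ 487.02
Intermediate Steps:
Q = 3/4 (Q = -1 + (1/4)*7 = -1 + 7/4 = 3/4 ≈ 0.75000)
S = 210 (S = -5*3*(4*(-1))/4*14 = -5*(3/4)*(-4)*14 = -(-15)*14 = -5*(-42) = 210)
S*(1339/790 + 706/1131) = 210*(1339/790 + 706/1131) = 210*(2072149/893490) = 14505043/29783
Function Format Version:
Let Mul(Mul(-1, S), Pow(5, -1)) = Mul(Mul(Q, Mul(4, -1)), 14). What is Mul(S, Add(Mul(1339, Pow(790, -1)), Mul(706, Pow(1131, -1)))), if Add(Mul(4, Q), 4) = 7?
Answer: Rational(14505043, 29783) ≈ 487.02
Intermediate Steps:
Q = Rational(3, 4) (Q = Add(-1, Mul(Rational(1, 4), 7)) = Add(-1, Rational(7, 4)) = Rational(3, 4) ≈ 0.75000)
S = 210 (S = Mul(-5, Mul(Mul(Rational(3, 4), Mul(4, -1)), 14)) = Mul(-5, Mul(Mul(Rational(3, 4), -4), 14)) = Mul(-5, Mul(-3, 14)) = Mul(-5, -42) = 210)
Mul(S, Add(Mul(1339, Pow(790, -1)), Mul(706, Pow(1131, -1)))) = Mul(210, Add(Mul(1339, Pow(790, -1)), Mul(706, Pow(1131, -1)))) = Mul(210, Add(Mul(1339, Rational(1, 790)), Mul(706, Rational(1, 1131)))) = Mul(210, Add(Rational(1339, 790), Rational(706, 1131))) = Mul(210, Rational(2072149, 893490)) = Rational(14505043, 29783)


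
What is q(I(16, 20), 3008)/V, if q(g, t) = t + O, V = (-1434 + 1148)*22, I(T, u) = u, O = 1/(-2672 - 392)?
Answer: -9216511/19278688 ≈ -0.47807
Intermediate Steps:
O = -1/3064 (O = 1/(-3064) = -1/3064 ≈ -0.00032637)
V = -6292 (V = -286*22 = -6292)
q(g, t) = -1/3064 + t (q(g, t) = t - 1/3064 = -1/3064 + t)
q(I(16, 20), 3008)/V = (-1/3064 + 3008)/(-6292) = (9216511/3064)*(-1/6292) = -9216511/19278688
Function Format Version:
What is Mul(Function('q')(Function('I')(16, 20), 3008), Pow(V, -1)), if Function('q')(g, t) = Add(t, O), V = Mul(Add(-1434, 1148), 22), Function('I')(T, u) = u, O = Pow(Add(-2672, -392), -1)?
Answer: Rational(-9216511, 19278688) ≈ -0.47807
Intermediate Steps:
O = Rational(-1, 3064) (O = Pow(-3064, -1) = Rational(-1, 3064) ≈ -0.00032637)
V = -6292 (V = Mul(-286, 22) = -6292)
Function('q')(g, t) = Add(Rational(-1, 3064), t) (Function('q')(g, t) = Add(t, Rational(-1, 3064)) = Add(Rational(-1, 3064), t))
Mul(Function('q')(Function('I')(16, 20), 3008), Pow(V, -1)) = Mul(Add(Rational(-1, 3064), 3008), Pow(-6292, -1)) = Mul(Rational(9216511, 3064), Rational(-1, 6292)) = Rational(-9216511, 19278688)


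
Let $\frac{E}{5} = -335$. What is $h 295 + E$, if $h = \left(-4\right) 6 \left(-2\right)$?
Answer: $12485$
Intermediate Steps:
$E = -1675$ ($E = 5 \left(-335\right) = -1675$)
$h = 48$ ($h = \left(-24\right) \left(-2\right) = 48$)
$h 295 + E = 48 \cdot 295 - 1675 = 14160 - 1675 = 12485$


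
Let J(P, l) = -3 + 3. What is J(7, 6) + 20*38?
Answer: 760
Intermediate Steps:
J(P, l) = 0
J(7, 6) + 20*38 = 0 + 20*38 = 0 + 760 = 760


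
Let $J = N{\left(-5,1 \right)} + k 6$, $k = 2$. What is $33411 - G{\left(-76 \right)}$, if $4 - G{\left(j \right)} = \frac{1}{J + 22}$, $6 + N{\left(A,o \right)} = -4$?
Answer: $\frac{801769}{24} \approx 33407.0$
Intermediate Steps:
$N{\left(A,o \right)} = -10$ ($N{\left(A,o \right)} = -6 - 4 = -10$)
$J = 2$ ($J = -10 + 2 \cdot 6 = -10 + 12 = 2$)
$G{\left(j \right)} = \frac{95}{24}$ ($G{\left(j \right)} = 4 - \frac{1}{2 + 22} = 4 - \frac{1}{24} = \frac{95}{24}$)
$33411 - G{\left(-76 \right)} = 33411 - \frac{95}{24} = \frac{801769}{24}$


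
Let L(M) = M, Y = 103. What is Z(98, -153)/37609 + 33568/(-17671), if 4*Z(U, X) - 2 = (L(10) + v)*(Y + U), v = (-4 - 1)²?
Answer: -4925484821/2658354556 ≈ -1.8528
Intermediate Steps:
v = 25 (v = (-5)² = 25)
Z(U, X) = 3607/4 + 35*U/4 (Z(U, X) = ½ + ((10 + 25)*(103 + U))/4 = ½ + (35*(103 + U))/4 = ½ + (3605 + 35*U)/4 = ½ + (3605/4 + 35*U/4) = 3607/4 + 35*U/4)
Z(98, -153)/37609 + 33568/(-17671) = (3607/4 + (35/4)*98)/37609 + 33568/(-17671) = (3607/4 + 1715/2)*(1/37609) + 33568*(-1/17671) = (7037/4)*(1/37609) - 33568/17671 = 7037/150436 - 33568/17671 = -4925484821/2658354556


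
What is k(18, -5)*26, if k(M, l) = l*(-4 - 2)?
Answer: 780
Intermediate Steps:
k(M, l) = -6*l (k(M, l) = l*(-6) = -6*l)
k(18, -5)*26 = -6*(-5)*26 = 30*26 = 780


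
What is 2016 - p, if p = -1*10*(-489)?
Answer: -2874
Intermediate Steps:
p = 4890 (p = -10*(-489) = 4890)
2016 - p = 2016 - 1*4890 = 2016 - 4890 = -2874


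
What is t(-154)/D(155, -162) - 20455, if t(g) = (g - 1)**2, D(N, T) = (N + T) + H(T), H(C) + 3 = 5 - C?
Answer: -3187410/157 ≈ -20302.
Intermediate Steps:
H(C) = 2 - C (H(C) = -3 + (5 - C) = 2 - C)
D(N, T) = 2 + N (D(N, T) = (N + T) + (2 - T) = 2 + N)
t(g) = (-1 + g)**2
t(-154)/D(155, -162) - 20455 = (-1 - 154)**2/(2 + 155) - 20455 = (-155)**2/157 - 20455 = 24025*(1/157) - 20455 = 24025/157 - 20455 = -3187410/157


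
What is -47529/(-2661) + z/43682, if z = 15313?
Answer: 705636557/38745934 ≈ 18.212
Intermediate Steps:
-47529/(-2661) + z/43682 = -47529/(-2661) + 15313/43682 = -47529*(-1/2661) + 15313*(1/43682) = 15843/887 + 15313/43682 = 705636557/38745934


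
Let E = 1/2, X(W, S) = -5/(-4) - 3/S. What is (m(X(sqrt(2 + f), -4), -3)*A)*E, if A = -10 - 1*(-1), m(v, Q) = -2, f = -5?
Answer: 9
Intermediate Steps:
X(W, S) = 5/4 - 3/S (X(W, S) = -5*(-1/4) - 3/S = 5/4 - 3/S)
E = 1/2 ≈ 0.50000
A = -9 (A = -10 + 1 = -9)
(m(X(sqrt(2 + f), -4), -3)*A)*E = -2*(-9)*(1/2) = 18*(1/2) = 9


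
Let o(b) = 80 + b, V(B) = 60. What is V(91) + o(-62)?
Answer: 78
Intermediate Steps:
V(91) + o(-62) = 60 + (80 - 62) = 60 + 18 = 78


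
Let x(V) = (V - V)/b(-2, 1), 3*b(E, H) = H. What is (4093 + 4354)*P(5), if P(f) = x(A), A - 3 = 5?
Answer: 0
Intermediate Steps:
A = 8 (A = 3 + 5 = 8)
b(E, H) = H/3
x(V) = 0 (x(V) = (V - V)/(((⅓)*1)) = 0/(⅓) = 0*3 = 0)
P(f) = 0
(4093 + 4354)*P(5) = (4093 + 4354)*0 = 8447*0 = 0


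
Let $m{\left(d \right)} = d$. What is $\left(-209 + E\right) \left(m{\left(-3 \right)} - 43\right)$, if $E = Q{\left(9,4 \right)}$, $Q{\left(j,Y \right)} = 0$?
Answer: $9614$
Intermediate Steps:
$E = 0$
$\left(-209 + E\right) \left(m{\left(-3 \right)} - 43\right) = \left(-209 + 0\right) \left(-3 - 43\right) = \left(-209\right) \left(-46\right) = 9614$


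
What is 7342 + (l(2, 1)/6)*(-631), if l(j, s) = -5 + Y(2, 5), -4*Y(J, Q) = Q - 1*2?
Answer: 190721/24 ≈ 7946.7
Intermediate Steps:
Y(J, Q) = 1/2 - Q/4 (Y(J, Q) = -(Q - 1*2)/4 = -(Q - 2)/4 = -(-2 + Q)/4 = 1/2 - Q/4)
l(j, s) = -23/4 (l(j, s) = -5 + (1/2 - 1/4*5) = -5 + (1/2 - 5/4) = -5 - 3/4 = -23/4)
7342 + (l(2, 1)/6)*(-631) = 7342 - 23/4/6*(-631) = 7342 - 23/4*1/6*(-631) = 7342 - 23/24*(-631) = 7342 + 14513/24 = 190721/24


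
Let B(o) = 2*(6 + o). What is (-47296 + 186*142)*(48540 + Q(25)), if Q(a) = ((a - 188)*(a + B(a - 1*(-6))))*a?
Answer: 7411418340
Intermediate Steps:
B(o) = 12 + 2*o
Q(a) = a*(-188 + a)*(24 + 3*a) (Q(a) = ((a - 188)*(a + (12 + 2*(a - 1*(-6)))))*a = ((-188 + a)*(a + (12 + 2*(a + 6))))*a = ((-188 + a)*(a + (12 + 2*(6 + a))))*a = ((-188 + a)*(a + (12 + (12 + 2*a))))*a = ((-188 + a)*(a + (24 + 2*a)))*a = ((-188 + a)*(24 + 3*a))*a = a*(-188 + a)*(24 + 3*a))
(-47296 + 186*142)*(48540 + Q(25)) = (-47296 + 186*142)*(48540 + 3*25*(-1504 + 25**2 - 180*25)) = (-47296 + 26412)*(48540 + 3*25*(-1504 + 625 - 4500)) = -20884*(48540 + 3*25*(-5379)) = -20884*(48540 - 403425) = -20884*(-354885) = 7411418340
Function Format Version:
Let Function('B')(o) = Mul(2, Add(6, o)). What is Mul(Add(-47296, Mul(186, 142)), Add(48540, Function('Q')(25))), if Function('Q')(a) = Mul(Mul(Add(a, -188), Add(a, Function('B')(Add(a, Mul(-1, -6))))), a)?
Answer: 7411418340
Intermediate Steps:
Function('B')(o) = Add(12, Mul(2, o))
Function('Q')(a) = Mul(a, Add(-188, a), Add(24, Mul(3, a))) (Function('Q')(a) = Mul(Mul(Add(a, -188), Add(a, Add(12, Mul(2, Add(a, Mul(-1, -6)))))), a) = Mul(Mul(Add(-188, a), Add(a, Add(12, Mul(2, Add(a, 6))))), a) = Mul(Mul(Add(-188, a), Add(a, Add(12, Mul(2, Add(6, a))))), a) = Mul(Mul(Add(-188, a), Add(a, Add(12, Add(12, Mul(2, a))))), a) = Mul(Mul(Add(-188, a), Add(a, Add(24, Mul(2, a)))), a) = Mul(Mul(Add(-188, a), Add(24, Mul(3, a))), a) = Mul(a, Add(-188, a), Add(24, Mul(3, a))))
Mul(Add(-47296, Mul(186, 142)), Add(48540, Function('Q')(25))) = Mul(Add(-47296, Mul(186, 142)), Add(48540, Mul(3, 25, Add(-1504, Pow(25, 2), Mul(-180, 25))))) = Mul(Add(-47296, 26412), Add(48540, Mul(3, 25, Add(-1504, 625, -4500)))) = Mul(-20884, Add(48540, Mul(3, 25, -5379))) = Mul(-20884, Add(48540, -403425)) = Mul(-20884, -354885) = 7411418340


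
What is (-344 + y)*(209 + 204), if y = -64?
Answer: -168504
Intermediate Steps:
(-344 + y)*(209 + 204) = (-344 - 64)*(209 + 204) = -408*413 = -168504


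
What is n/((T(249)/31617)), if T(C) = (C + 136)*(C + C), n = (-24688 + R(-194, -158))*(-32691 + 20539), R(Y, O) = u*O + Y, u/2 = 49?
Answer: 369262193832/4565 ≈ 8.0890e+7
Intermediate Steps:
u = 98 (u = 2*49 = 98)
R(Y, O) = Y + 98*O (R(Y, O) = 98*O + Y = Y + 98*O)
n = 490527632 (n = (-24688 + (-194 + 98*(-158)))*(-32691 + 20539) = (-24688 + (-194 - 15484))*(-12152) = (-24688 - 15678)*(-12152) = -40366*(-12152) = 490527632)
T(C) = 2*C*(136 + C) (T(C) = (136 + C)*(2*C) = 2*C*(136 + C))
n/((T(249)/31617)) = 490527632/(((2*249*(136 + 249))/31617)) = 490527632/(((2*249*385)*(1/31617))) = 490527632/((191730*(1/31617))) = 490527632/(63910/10539) = 490527632*(10539/63910) = 369262193832/4565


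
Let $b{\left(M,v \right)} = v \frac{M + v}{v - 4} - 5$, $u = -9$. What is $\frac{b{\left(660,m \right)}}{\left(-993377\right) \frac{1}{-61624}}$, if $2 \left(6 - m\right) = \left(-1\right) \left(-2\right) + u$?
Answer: $\frac{780498772}{10927147} \approx 71.427$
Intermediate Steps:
$m = \frac{19}{2}$ ($m = 6 - \frac{\left(-1\right) \left(-2\right) - 9}{2} = 6 - \frac{2 - 9}{2} = 6 - - \frac{7}{2} = 6 + \frac{7}{2} = \frac{19}{2} \approx 9.5$)
$b{\left(M,v \right)} = -5 + \frac{v \left(M + v\right)}{-4 + v}$ ($b{\left(M,v \right)} = v \frac{M + v}{-4 + v} - 5 = \frac{v \left(M + v\right)}{-4 + v} - 5 = -5 + \frac{v \left(M + v\right)}{-4 + v}$)
$\frac{b{\left(660,m \right)}}{\left(-993377\right) \frac{1}{-61624}} = \frac{\frac{1}{-4 + \frac{19}{2}} \left(20 + \left(\frac{19}{2}\right)^{2} - \frac{95}{2} + 660 \cdot \frac{19}{2}\right)}{\left(-993377\right) \frac{1}{-61624}} = \frac{\frac{1}{\frac{11}{2}} \left(20 + \frac{361}{4} - \frac{95}{2} + 6270\right)}{\left(-993377\right) \left(- \frac{1}{61624}\right)} = \frac{\frac{2}{11} \cdot \frac{25331}{4}}{\frac{993377}{61624}} = \frac{25331}{22} \cdot \frac{61624}{993377} = \frac{780498772}{10927147}$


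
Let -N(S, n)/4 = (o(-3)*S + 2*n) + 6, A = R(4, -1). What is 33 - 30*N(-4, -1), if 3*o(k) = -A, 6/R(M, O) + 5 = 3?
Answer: 33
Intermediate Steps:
R(M, O) = -3 (R(M, O) = 6/(-5 + 3) = 6/(-2) = 6*(-½) = -3)
A = -3
o(k) = 1 (o(k) = (-1*(-3))/3 = (⅓)*3 = 1)
N(S, n) = -24 - 8*n - 4*S (N(S, n) = -4*((1*S + 2*n) + 6) = -4*((S + 2*n) + 6) = -4*(6 + S + 2*n) = -24 - 8*n - 4*S)
33 - 30*N(-4, -1) = 33 - 30*(-24 - 8*(-1) - 4*(-4)) = 33 - 30*(-24 + 8 + 16) = 33 - 30*0 = 33 + 0 = 33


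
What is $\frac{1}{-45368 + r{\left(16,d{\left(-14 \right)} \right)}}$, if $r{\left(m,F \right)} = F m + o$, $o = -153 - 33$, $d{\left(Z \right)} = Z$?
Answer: $- \frac{1}{45778} \approx -2.1845 \cdot 10^{-5}$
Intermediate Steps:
$o = -186$ ($o = -153 - 33 = -186$)
$r{\left(m,F \right)} = -186 + F m$ ($r{\left(m,F \right)} = F m - 186 = -186 + F m$)
$\frac{1}{-45368 + r{\left(16,d{\left(-14 \right)} \right)}} = \frac{1}{-45368 - 410} = \frac{1}{-45778} = - \frac{1}{45778}$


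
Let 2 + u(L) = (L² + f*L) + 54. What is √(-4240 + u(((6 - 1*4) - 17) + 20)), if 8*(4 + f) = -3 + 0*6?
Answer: I*√66958/4 ≈ 64.691*I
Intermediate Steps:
f = -35/8 (f = -4 + (-3 + 0*6)/8 = -4 + (-3 + 0)/8 = -4 + (⅛)*(-3) = -4 - 3/8 = -35/8 ≈ -4.3750)
u(L) = 52 + L² - 35*L/8 (u(L) = -2 + ((L² - 35*L/8) + 54) = -2 + (54 + L² - 35*L/8) = 52 + L² - 35*L/8)
√(-4240 + u(((6 - 1*4) - 17) + 20)) = √(-4240 + (52 + (((6 - 1*4) - 17) + 20)² - 35*(((6 - 1*4) - 17) + 20)/8)) = √(-4240 + (52 + (((6 - 4) - 17) + 20)² - 35*(((6 - 4) - 17) + 20)/8)) = √(-4240 + (52 + ((2 - 17) + 20)² - 35*((2 - 17) + 20)/8)) = √(-4240 + (52 + (-15 + 20)² - 35*(-15 + 20)/8)) = √(-4240 + (52 + 5² - 35/8*5)) = √(-4240 + (52 + 25 - 175/8)) = √(-4240 + 441/8) = √(-33479/8) = I*√66958/4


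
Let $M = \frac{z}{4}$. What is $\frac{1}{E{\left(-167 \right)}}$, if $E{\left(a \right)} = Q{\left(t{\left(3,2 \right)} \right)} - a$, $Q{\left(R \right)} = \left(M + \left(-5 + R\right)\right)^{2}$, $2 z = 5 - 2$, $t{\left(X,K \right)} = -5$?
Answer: $\frac{64}{16617} \approx 0.0038515$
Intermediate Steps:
$z = \frac{3}{2}$ ($z = \frac{5 - 2}{2} = \frac{1}{2} \cdot 3 = \frac{3}{2} \approx 1.5$)
$M = \frac{3}{8}$ ($M = \frac{3}{2 \cdot 4} = \frac{3}{2} \cdot \frac{1}{4} = \frac{3}{8} \approx 0.375$)
$Q{\left(R \right)} = \left(- \frac{37}{8} + R\right)^{2}$ ($Q{\left(R \right)} = \left(\frac{3}{8} + \left(-5 + R\right)\right)^{2} = \left(- \frac{37}{8} + R\right)^{2}$)
$E{\left(a \right)} = \frac{5929}{64} - a$ ($E{\left(a \right)} = \frac{\left(-37 + 8 \left(-5\right)\right)^{2}}{64} - a = \frac{\left(-37 - 40\right)^{2}}{64} - a = \frac{\left(-77\right)^{2}}{64} - a = \frac{1}{64} \cdot 5929 - a = \frac{5929}{64} - a$)
$\frac{1}{E{\left(-167 \right)}} = \frac{1}{\frac{5929}{64} - -167} = \frac{1}{\frac{5929}{64} + 167} = \frac{1}{\frac{16617}{64}} = \frac{64}{16617}$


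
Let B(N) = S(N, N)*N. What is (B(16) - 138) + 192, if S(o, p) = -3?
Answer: 6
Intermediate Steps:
B(N) = -3*N
(B(16) - 138) + 192 = (-3*16 - 138) + 192 = (-48 - 138) + 192 = -186 + 192 = 6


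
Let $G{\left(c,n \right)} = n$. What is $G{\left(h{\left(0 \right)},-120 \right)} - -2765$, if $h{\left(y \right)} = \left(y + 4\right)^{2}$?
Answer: $2645$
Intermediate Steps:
$h{\left(y \right)} = \left(4 + y\right)^{2}$
$G{\left(h{\left(0 \right)},-120 \right)} - -2765 = -120 - -2765 = -120 + 2765 = 2645$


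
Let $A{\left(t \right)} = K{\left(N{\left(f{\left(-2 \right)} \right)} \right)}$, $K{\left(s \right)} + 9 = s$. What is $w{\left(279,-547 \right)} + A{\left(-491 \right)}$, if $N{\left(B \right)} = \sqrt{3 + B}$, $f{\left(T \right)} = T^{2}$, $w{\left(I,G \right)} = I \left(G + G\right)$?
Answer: $-305235 + \sqrt{7} \approx -3.0523 \cdot 10^{5}$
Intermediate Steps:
$w{\left(I,G \right)} = 2 G I$ ($w{\left(I,G \right)} = I 2 G = 2 G I$)
$K{\left(s \right)} = -9 + s$
$A{\left(t \right)} = -9 + \sqrt{7}$ ($A{\left(t \right)} = -9 + \sqrt{3 + \left(-2\right)^{2}} = -9 + \sqrt{3 + 4} = -9 + \sqrt{7}$)
$w{\left(279,-547 \right)} + A{\left(-491 \right)} = 2 \left(-547\right) 279 - \left(9 - \sqrt{7}\right) = -305226 - \left(9 - \sqrt{7}\right) = -305235 + \sqrt{7}$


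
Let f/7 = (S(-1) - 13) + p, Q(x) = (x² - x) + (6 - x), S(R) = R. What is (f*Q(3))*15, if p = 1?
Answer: -12285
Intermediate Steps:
Q(x) = 6 + x² - 2*x
f = -91 (f = 7*((-1 - 13) + 1) = 7*(-14 + 1) = 7*(-13) = -91)
(f*Q(3))*15 = -91*(6 + 3² - 2*3)*15 = -91*(6 + 9 - 6)*15 = -91*9*15 = -819*15 = -12285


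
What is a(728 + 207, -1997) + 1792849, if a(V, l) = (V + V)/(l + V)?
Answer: 952001884/531 ≈ 1.7928e+6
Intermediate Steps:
a(V, l) = 2*V/(V + l) (a(V, l) = (2*V)/(V + l) = 2*V/(V + l))
a(728 + 207, -1997) + 1792849 = 2*(728 + 207)/((728 + 207) - 1997) + 1792849 = 2*935/(935 - 1997) + 1792849 = 2*935/(-1062) + 1792849 = 2*935*(-1/1062) + 1792849 = -935/531 + 1792849 = 952001884/531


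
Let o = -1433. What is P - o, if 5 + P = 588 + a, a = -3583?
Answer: -1567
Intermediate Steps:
P = -3000 (P = -5 + (588 - 3583) = -5 - 2995 = -3000)
P - o = -3000 - 1*(-1433) = -3000 + 1433 = -1567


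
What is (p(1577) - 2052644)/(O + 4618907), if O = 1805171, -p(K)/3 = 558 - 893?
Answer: -2051639/6424078 ≈ -0.31937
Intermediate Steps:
p(K) = 1005 (p(K) = -3*(558 - 893) = -3*(-335) = 1005)
(p(1577) - 2052644)/(O + 4618907) = (1005 - 2052644)/(1805171 + 4618907) = -2051639/6424078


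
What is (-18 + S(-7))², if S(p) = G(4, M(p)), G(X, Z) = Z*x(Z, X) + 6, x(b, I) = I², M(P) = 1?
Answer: 16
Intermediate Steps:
G(X, Z) = 6 + Z*X² (G(X, Z) = Z*X² + 6 = 6 + Z*X²)
S(p) = 22 (S(p) = 6 + 1*4² = 6 + 1*16 = 6 + 16 = 22)
(-18 + S(-7))² = (-18 + 22)² = 4² = 16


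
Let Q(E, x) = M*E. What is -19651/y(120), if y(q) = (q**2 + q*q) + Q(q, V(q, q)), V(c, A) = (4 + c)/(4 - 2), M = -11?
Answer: -19651/27480 ≈ -0.71510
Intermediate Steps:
V(c, A) = 2 + c/2 (V(c, A) = (4 + c)/2 = (4 + c)*(1/2) = 2 + c/2)
Q(E, x) = -11*E
y(q) = -11*q + 2*q**2 (y(q) = (q**2 + q*q) - 11*q = (q**2 + q**2) - 11*q = 2*q**2 - 11*q = -11*q + 2*q**2)
-19651/y(120) = -19651*1/(120*(-11 + 2*120)) = -19651*1/(120*(-11 + 240)) = -19651/(120*229) = -19651/27480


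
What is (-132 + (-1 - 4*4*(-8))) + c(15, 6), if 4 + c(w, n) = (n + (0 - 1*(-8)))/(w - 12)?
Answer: -13/3 ≈ -4.3333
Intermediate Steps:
c(w, n) = -4 + (8 + n)/(-12 + w) (c(w, n) = -4 + (n + (0 - 1*(-8)))/(w - 12) = -4 + (n + (0 + 8))/(-12 + w) = -4 + (n + 8)/(-12 + w) = -4 + (8 + n)/(-12 + w))
(-132 + (-1 - 4*4*(-8))) + c(15, 6) = (-132 + (-1 - 4*4*(-8))) + (56 + 6 - 4*15)/(-12 + 15) = (-132 + (-1 - 16*(-8))) + (56 + 6 - 60)/3 = (-132 + (-1 + 128)) + (⅓)*2 = (-132 + 127) + ⅔ = -5 + ⅔ = -13/3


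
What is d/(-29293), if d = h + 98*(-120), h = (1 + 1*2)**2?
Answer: 11751/29293 ≈ 0.40115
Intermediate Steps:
h = 9 (h = (1 + 2)**2 = 3**2 = 9)
d = -11751 (d = 9 + 98*(-120) = 9 - 11760 = -11751)
d/(-29293) = -11751/(-29293) = -11751*(-1/29293) = 11751/29293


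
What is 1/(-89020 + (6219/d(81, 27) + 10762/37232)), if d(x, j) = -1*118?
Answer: -1098344/97832151853 ≈ -1.1227e-5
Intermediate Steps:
d(x, j) = -118
1/(-89020 + (6219/d(81, 27) + 10762/37232)) = 1/(-89020 + (6219/(-118) + 10762/37232)) = 1/(-89020 + (6219*(-1/118) + 10762*(1/37232))) = 1/(-89020 + (-6219/118 + 5381/18616)) = 1/(-89020 - 57568973/1098344) = 1/(-97832151853/1098344) = -1098344/97832151853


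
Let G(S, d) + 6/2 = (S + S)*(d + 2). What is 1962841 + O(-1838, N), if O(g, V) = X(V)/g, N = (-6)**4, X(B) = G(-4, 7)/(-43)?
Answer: 155131175519/79034 ≈ 1.9628e+6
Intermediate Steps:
G(S, d) = -3 + 2*S*(2 + d) (G(S, d) = -3 + (S + S)*(d + 2) = -3 + (2*S)*(2 + d) = -3 + 2*S*(2 + d))
X(B) = 75/43 (X(B) = (-3 + 4*(-4) + 2*(-4)*7)/(-43) = (-3 - 16 - 56)*(-1/43) = -75*(-1/43) = 75/43)
N = 1296
O(g, V) = 75/(43*g)
1962841 + O(-1838, N) = 1962841 + (75/43)/(-1838) = 1962841 + (75/43)*(-1/1838) = 1962841 - 75/79034 = 155131175519/79034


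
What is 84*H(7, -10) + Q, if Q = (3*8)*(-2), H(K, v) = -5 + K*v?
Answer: -6348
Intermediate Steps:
Q = -48 (Q = 24*(-2) = -48)
84*H(7, -10) + Q = 84*(-5 + 7*(-10)) - 48 = 84*(-5 - 70) - 48 = 84*(-75) - 48 = -6300 - 48 = -6348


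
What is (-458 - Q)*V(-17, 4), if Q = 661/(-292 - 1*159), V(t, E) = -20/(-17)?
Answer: -4117940/7667 ≈ -537.10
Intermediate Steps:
V(t, E) = 20/17 (V(t, E) = -20*(-1/17) = 20/17)
Q = -661/451 (Q = 661/(-292 - 159) = 661/(-451) = 661*(-1/451) = -661/451 ≈ -1.4656)
(-458 - Q)*V(-17, 4) = (-458 - 1*(-661/451))*(20/17) = (-458 + 661/451)*(20/17) = -205897/451*20/17 = -4117940/7667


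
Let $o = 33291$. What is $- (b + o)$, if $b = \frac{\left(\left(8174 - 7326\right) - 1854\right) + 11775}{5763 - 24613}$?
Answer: $- \frac{627524581}{18850} \approx -33290.0$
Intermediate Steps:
$b = - \frac{10769}{18850}$ ($b = \frac{\left(848 - 1854\right) + 11775}{-18850} = \left(-1006 + 11775\right) \left(- \frac{1}{18850}\right) = 10769 \left(- \frac{1}{18850}\right) = - \frac{10769}{18850} \approx -0.5713$)
$- (b + o) = - (- \frac{10769}{18850} + 33291) = \left(-1\right) \frac{627524581}{18850} = - \frac{627524581}{18850}$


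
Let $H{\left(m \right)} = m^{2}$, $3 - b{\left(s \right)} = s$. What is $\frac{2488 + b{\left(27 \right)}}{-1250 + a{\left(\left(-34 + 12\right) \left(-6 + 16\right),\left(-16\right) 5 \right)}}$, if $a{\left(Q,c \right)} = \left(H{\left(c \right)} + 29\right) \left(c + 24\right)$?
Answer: $- \frac{1232}{180637} \approx -0.0068203$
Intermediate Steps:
$b{\left(s \right)} = 3 - s$
$a{\left(Q,c \right)} = \left(24 + c\right) \left(29 + c^{2}\right)$ ($a{\left(Q,c \right)} = \left(c^{2} + 29\right) \left(c + 24\right) = \left(29 + c^{2}\right) \left(24 + c\right) = \left(24 + c\right) \left(29 + c^{2}\right)$)
$\frac{2488 + b{\left(27 \right)}}{-1250 + a{\left(\left(-34 + 12\right) \left(-6 + 16\right),\left(-16\right) 5 \right)}} = \frac{2488 + \left(3 - 27\right)}{-1250 + \left(696 + \left(\left(-16\right) 5\right)^{3} + 24 \left(\left(-16\right) 5\right)^{2} + 29 \left(\left(-16\right) 5\right)\right)} = \frac{2488 + \left(3 - 27\right)}{-1250 + \left(696 + \left(-80\right)^{3} + 24 \left(-80\right)^{2} + 29 \left(-80\right)\right)} = \frac{2488 - 24}{-1250 + \left(696 - 512000 + 24 \cdot 6400 - 2320\right)} = \frac{2464}{-1250 + \left(696 - 512000 + 153600 - 2320\right)} = \frac{2464}{-1250 - 360024} = \frac{2464}{-361274} = 2464 \left(- \frac{1}{361274}\right) = - \frac{1232}{180637}$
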